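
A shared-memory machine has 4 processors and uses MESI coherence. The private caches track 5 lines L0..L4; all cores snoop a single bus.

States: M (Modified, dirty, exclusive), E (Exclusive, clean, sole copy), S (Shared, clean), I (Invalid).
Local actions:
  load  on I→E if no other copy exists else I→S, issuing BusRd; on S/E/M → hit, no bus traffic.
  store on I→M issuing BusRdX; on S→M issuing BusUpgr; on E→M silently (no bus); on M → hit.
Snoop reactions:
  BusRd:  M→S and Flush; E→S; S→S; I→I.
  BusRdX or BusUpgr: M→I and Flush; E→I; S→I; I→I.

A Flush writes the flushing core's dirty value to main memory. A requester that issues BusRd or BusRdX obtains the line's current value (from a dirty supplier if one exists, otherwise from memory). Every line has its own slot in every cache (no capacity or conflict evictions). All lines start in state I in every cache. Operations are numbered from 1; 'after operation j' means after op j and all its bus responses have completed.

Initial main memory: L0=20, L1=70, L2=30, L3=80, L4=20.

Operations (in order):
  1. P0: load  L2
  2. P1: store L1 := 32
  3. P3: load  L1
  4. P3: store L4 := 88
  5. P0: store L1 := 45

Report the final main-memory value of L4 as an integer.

memory[L4] = 20

step 1: P0: load  L2  ⟶  EIII  (L2)  txn=BusRd  M[L2]=30
step 2: P1: store L1 := 32  ⟶  IMII  (L1)  txn=BusRdX  M[L1]=70
step 3: P3: load  L1  ⟶  ISIS  (L1)  txn=BusRd+Flush  M[L1]=32
step 4: P3: store L4 := 88  ⟶  IIIM  (L4)  txn=BusRdX  M[L4]=20
step 5: P0: store L1 := 45  ⟶  MIII  (L1)  txn=BusRdX  M[L1]=32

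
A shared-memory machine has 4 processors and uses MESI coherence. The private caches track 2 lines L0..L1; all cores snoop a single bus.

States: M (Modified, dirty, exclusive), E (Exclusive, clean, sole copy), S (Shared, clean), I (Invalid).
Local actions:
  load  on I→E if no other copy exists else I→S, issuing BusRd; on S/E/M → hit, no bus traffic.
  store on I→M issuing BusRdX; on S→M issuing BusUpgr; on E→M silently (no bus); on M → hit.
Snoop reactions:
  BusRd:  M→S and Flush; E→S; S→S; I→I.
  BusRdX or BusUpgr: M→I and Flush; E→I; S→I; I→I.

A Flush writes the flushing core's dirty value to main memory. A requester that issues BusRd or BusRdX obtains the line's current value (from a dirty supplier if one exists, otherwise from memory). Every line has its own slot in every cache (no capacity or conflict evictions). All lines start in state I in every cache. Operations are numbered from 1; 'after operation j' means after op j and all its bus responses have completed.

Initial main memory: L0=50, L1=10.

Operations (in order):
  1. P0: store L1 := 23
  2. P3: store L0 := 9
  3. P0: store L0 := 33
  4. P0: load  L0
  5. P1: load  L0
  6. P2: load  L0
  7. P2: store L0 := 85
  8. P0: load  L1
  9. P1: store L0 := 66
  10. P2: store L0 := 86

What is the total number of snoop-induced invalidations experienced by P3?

invalidations = 1

  op1 P0: store L1 := 23 → M/I/I/I on L1; bus BusRdX; mem=10
  op2 P3: store L0 := 9 → I/I/I/M on L0; bus BusRdX; mem=50
  op3 P0: store L0 := 33 → M/I/I/I on L0; bus BusRdX Flush; mem=9
  op4 P0: load  L0 → M/I/I/I on L0; bus (none); mem=9
  op5 P1: load  L0 → S/S/I/I on L0; bus BusRd Flush; mem=33
  op6 P2: load  L0 → S/S/S/I on L0; bus BusRd; mem=33
  op7 P2: store L0 := 85 → I/I/M/I on L0; bus BusUpgr; mem=33
  op8 P0: load  L1 → M/I/I/I on L1; bus (none); mem=10
  op9 P1: store L0 := 66 → I/M/I/I on L0; bus BusRdX Flush; mem=85
  op10 P2: store L0 := 86 → I/I/M/I on L0; bus BusRdX Flush; mem=66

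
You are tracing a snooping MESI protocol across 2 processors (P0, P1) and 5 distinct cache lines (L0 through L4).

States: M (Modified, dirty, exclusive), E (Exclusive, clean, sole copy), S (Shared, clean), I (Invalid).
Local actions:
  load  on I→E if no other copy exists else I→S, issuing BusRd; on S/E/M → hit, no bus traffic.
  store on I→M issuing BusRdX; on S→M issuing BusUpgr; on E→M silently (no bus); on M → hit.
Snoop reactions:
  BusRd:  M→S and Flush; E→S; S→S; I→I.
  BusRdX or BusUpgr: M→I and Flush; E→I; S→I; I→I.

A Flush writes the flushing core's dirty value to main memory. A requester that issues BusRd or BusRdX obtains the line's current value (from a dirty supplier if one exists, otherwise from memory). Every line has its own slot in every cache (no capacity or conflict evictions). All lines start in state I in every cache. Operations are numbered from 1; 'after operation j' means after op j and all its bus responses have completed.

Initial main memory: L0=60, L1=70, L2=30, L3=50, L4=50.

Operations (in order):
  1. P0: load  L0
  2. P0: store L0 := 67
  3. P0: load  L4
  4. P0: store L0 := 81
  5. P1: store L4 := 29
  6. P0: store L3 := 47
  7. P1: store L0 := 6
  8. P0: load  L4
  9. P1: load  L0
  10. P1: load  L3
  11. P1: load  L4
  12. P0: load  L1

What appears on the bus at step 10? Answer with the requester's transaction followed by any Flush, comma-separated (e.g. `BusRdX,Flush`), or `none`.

bus = BusRd,Flush

  op1 P0: load  L0 → E/I on L0; bus BusRd; mem=60
  op2 P0: store L0 := 67 → M/I on L0; bus (none); mem=60
  op3 P0: load  L4 → E/I on L4; bus BusRd; mem=50
  op4 P0: store L0 := 81 → M/I on L0; bus (none); mem=60
  op5 P1: store L4 := 29 → I/M on L4; bus BusRdX; mem=50
  op6 P0: store L3 := 47 → M/I on L3; bus BusRdX; mem=50
  op7 P1: store L0 := 6 → I/M on L0; bus BusRdX Flush; mem=81
  op8 P0: load  L4 → S/S on L4; bus BusRd Flush; mem=29
  op9 P1: load  L0 → I/M on L0; bus (none); mem=81
  op10 P1: load  L3 → S/S on L3; bus BusRd Flush; mem=47
  op11 P1: load  L4 → S/S on L4; bus (none); mem=29
  op12 P0: load  L1 → E/I on L1; bus BusRd; mem=70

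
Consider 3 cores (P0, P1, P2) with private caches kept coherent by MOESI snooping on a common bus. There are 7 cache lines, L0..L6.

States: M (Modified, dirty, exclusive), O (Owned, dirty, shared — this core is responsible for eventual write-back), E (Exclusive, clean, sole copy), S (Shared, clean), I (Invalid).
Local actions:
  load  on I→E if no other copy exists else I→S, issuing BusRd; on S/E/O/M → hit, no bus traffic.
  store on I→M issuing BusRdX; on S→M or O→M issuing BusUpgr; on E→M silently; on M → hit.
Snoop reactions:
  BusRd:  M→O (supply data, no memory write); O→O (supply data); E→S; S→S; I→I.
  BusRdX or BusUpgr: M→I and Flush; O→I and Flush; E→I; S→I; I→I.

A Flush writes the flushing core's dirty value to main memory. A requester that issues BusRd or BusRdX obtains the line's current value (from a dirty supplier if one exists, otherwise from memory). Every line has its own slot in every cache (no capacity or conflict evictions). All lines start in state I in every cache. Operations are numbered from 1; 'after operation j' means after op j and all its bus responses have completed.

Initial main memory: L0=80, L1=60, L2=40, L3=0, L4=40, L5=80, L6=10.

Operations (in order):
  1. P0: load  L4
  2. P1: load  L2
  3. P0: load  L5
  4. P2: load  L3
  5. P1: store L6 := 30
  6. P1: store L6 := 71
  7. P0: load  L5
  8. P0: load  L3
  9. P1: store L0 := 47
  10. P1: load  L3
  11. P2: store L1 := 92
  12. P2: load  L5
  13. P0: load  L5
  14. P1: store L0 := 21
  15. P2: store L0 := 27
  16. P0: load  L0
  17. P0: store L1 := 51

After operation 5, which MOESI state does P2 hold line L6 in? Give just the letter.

step 1: P0: load  L4  ⟶  EII  (L4)  txn=BusRd  M[L4]=40
step 2: P1: load  L2  ⟶  IEI  (L2)  txn=BusRd  M[L2]=40
step 3: P0: load  L5  ⟶  EII  (L5)  txn=BusRd  M[L5]=80
step 4: P2: load  L3  ⟶  IIE  (L3)  txn=BusRd  M[L3]=0
step 5: P1: store L6 := 30  ⟶  IMI  (L6)  txn=BusRdX  M[L6]=10
step 6: P1: store L6 := 71  ⟶  IMI  (L6)  txn=∅  M[L6]=10
step 7: P0: load  L5  ⟶  EII  (L5)  txn=∅  M[L5]=80
step 8: P0: load  L3  ⟶  SIS  (L3)  txn=BusRd  M[L3]=0
step 9: P1: store L0 := 47  ⟶  IMI  (L0)  txn=BusRdX  M[L0]=80
step 10: P1: load  L3  ⟶  SSS  (L3)  txn=BusRd  M[L3]=0
step 11: P2: store L1 := 92  ⟶  IIM  (L1)  txn=BusRdX  M[L1]=60
step 12: P2: load  L5  ⟶  SIS  (L5)  txn=BusRd  M[L5]=80
step 13: P0: load  L5  ⟶  SIS  (L5)  txn=∅  M[L5]=80
step 14: P1: store L0 := 21  ⟶  IMI  (L0)  txn=∅  M[L0]=80
step 15: P2: store L0 := 27  ⟶  IIM  (L0)  txn=BusRdX+Flush  M[L0]=21
step 16: P0: load  L0  ⟶  SIO  (L0)  txn=BusRd  M[L0]=21
step 17: P0: store L1 := 51  ⟶  MII  (L1)  txn=BusRdX+Flush  M[L1]=92

state = I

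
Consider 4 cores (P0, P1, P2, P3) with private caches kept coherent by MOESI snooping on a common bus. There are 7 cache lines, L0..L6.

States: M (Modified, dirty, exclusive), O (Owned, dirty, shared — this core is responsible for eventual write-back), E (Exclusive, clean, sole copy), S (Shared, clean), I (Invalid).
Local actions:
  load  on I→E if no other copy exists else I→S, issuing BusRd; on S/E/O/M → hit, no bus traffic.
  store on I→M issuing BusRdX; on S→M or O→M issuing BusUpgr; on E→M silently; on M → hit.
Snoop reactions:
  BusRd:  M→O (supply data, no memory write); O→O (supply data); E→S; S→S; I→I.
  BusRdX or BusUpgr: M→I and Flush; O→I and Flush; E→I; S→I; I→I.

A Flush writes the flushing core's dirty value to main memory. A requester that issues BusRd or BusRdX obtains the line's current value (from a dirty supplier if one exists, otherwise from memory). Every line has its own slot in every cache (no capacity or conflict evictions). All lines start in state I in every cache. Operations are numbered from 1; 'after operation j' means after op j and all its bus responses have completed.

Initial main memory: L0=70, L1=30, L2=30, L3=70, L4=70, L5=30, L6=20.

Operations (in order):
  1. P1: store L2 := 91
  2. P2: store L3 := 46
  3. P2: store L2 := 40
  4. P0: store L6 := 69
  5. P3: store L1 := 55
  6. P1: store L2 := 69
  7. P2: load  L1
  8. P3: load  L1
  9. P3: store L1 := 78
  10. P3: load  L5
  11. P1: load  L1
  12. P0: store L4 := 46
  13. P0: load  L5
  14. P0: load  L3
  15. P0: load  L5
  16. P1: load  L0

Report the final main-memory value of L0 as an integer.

  op1 P1: store L2 := 91 → I/M/I/I on L2; bus BusRdX; mem=30
  op2 P2: store L3 := 46 → I/I/M/I on L3; bus BusRdX; mem=70
  op3 P2: store L2 := 40 → I/I/M/I on L2; bus BusRdX Flush; mem=91
  op4 P0: store L6 := 69 → M/I/I/I on L6; bus BusRdX; mem=20
  op5 P3: store L1 := 55 → I/I/I/M on L1; bus BusRdX; mem=30
  op6 P1: store L2 := 69 → I/M/I/I on L2; bus BusRdX Flush; mem=40
  op7 P2: load  L1 → I/I/S/O on L1; bus BusRd; mem=30
  op8 P3: load  L1 → I/I/S/O on L1; bus (none); mem=30
  op9 P3: store L1 := 78 → I/I/I/M on L1; bus BusUpgr; mem=30
  op10 P3: load  L5 → I/I/I/E on L5; bus BusRd; mem=30
  op11 P1: load  L1 → I/S/I/O on L1; bus BusRd; mem=30
  op12 P0: store L4 := 46 → M/I/I/I on L4; bus BusRdX; mem=70
  op13 P0: load  L5 → S/I/I/S on L5; bus BusRd; mem=30
  op14 P0: load  L3 → S/I/O/I on L3; bus BusRd; mem=70
  op15 P0: load  L5 → S/I/I/S on L5; bus (none); mem=30
  op16 P1: load  L0 → I/E/I/I on L0; bus BusRd; mem=70

memory[L0] = 70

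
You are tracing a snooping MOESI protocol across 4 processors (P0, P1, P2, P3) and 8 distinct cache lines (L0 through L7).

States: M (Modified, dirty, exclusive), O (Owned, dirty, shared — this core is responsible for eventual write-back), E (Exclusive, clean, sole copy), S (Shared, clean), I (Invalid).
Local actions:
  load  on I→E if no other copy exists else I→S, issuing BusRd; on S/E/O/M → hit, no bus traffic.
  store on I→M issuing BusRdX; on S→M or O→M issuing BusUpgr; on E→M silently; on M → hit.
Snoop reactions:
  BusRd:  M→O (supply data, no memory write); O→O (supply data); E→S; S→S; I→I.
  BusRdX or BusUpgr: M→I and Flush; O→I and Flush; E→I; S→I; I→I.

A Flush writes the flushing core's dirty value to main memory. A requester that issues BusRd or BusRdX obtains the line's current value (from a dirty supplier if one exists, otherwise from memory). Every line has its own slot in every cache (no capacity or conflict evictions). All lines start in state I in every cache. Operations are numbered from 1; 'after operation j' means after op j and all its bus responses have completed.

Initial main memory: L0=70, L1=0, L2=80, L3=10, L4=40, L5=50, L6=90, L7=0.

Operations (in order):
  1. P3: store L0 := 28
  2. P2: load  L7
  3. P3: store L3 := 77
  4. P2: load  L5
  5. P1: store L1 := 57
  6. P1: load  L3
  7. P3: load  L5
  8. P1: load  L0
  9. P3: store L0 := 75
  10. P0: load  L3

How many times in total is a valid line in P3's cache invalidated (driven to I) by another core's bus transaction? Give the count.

step 1: P3: store L0 := 28  ⟶  IIIM  (L0)  txn=BusRdX  M[L0]=70
step 2: P2: load  L7  ⟶  IIEI  (L7)  txn=BusRd  M[L7]=0
step 3: P3: store L3 := 77  ⟶  IIIM  (L3)  txn=BusRdX  M[L3]=10
step 4: P2: load  L5  ⟶  IIEI  (L5)  txn=BusRd  M[L5]=50
step 5: P1: store L1 := 57  ⟶  IMII  (L1)  txn=BusRdX  M[L1]=0
step 6: P1: load  L3  ⟶  ISIO  (L3)  txn=BusRd  M[L3]=10
step 7: P3: load  L5  ⟶  IISS  (L5)  txn=BusRd  M[L5]=50
step 8: P1: load  L0  ⟶  ISIO  (L0)  txn=BusRd  M[L0]=70
step 9: P3: store L0 := 75  ⟶  IIIM  (L0)  txn=BusUpgr  M[L0]=70
step 10: P0: load  L3  ⟶  SSIO  (L3)  txn=BusRd  M[L3]=10

invalidations = 0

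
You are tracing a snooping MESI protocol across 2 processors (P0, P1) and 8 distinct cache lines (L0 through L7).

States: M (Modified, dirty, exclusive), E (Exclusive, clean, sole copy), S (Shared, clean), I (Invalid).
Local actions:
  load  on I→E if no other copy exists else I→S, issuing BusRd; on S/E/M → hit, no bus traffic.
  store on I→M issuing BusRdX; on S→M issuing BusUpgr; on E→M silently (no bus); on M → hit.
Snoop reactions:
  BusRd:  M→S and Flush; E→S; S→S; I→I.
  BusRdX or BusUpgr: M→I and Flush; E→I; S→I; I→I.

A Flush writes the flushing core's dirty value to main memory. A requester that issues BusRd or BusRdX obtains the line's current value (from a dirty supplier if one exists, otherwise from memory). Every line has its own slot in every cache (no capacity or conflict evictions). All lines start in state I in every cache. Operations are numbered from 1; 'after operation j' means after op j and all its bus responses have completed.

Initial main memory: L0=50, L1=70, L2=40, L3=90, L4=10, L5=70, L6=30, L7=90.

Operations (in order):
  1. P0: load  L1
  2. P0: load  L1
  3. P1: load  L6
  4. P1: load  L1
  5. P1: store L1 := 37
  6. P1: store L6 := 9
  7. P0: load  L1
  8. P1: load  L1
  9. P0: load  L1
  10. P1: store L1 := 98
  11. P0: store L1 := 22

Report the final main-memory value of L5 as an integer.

memory[L5] = 70

  op1 P0: load  L1 → E/I on L1; bus BusRd; mem=70
  op2 P0: load  L1 → E/I on L1; bus (none); mem=70
  op3 P1: load  L6 → I/E on L6; bus BusRd; mem=30
  op4 P1: load  L1 → S/S on L1; bus BusRd; mem=70
  op5 P1: store L1 := 37 → I/M on L1; bus BusUpgr; mem=70
  op6 P1: store L6 := 9 → I/M on L6; bus (none); mem=30
  op7 P0: load  L1 → S/S on L1; bus BusRd Flush; mem=37
  op8 P1: load  L1 → S/S on L1; bus (none); mem=37
  op9 P0: load  L1 → S/S on L1; bus (none); mem=37
  op10 P1: store L1 := 98 → I/M on L1; bus BusUpgr; mem=37
  op11 P0: store L1 := 22 → M/I on L1; bus BusRdX Flush; mem=98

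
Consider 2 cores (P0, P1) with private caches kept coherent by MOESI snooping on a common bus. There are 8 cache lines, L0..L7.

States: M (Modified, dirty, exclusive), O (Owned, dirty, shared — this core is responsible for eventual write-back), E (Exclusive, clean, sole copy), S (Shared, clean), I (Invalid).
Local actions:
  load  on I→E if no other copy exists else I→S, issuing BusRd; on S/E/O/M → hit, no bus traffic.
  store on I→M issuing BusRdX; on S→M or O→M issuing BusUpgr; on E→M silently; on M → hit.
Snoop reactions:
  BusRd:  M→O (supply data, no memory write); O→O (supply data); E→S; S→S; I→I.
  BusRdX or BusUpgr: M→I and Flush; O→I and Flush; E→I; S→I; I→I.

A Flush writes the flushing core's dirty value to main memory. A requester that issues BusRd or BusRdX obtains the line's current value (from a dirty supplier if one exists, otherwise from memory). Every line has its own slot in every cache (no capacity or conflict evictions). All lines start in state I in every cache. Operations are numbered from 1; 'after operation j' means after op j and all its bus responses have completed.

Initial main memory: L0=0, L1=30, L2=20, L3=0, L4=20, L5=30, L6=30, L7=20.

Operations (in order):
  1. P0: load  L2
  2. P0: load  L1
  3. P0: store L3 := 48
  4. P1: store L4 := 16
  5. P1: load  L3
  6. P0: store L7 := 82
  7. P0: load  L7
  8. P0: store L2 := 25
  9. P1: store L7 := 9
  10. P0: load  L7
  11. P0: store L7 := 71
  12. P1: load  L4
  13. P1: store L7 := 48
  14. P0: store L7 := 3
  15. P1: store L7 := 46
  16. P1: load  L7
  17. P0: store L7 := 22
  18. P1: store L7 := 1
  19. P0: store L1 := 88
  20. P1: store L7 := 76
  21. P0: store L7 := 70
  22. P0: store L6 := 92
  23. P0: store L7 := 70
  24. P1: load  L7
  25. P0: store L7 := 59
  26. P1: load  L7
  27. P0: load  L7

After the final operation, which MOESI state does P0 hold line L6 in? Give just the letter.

state = M

  op1 P0: load  L2 → E/I on L2; bus BusRd; mem=20
  op2 P0: load  L1 → E/I on L1; bus BusRd; mem=30
  op3 P0: store L3 := 48 → M/I on L3; bus BusRdX; mem=0
  op4 P1: store L4 := 16 → I/M on L4; bus BusRdX; mem=20
  op5 P1: load  L3 → O/S on L3; bus BusRd; mem=0
  op6 P0: store L7 := 82 → M/I on L7; bus BusRdX; mem=20
  op7 P0: load  L7 → M/I on L7; bus (none); mem=20
  op8 P0: store L2 := 25 → M/I on L2; bus (none); mem=20
  op9 P1: store L7 := 9 → I/M on L7; bus BusRdX Flush; mem=82
  op10 P0: load  L7 → S/O on L7; bus BusRd; mem=82
  op11 P0: store L7 := 71 → M/I on L7; bus BusUpgr Flush; mem=9
  op12 P1: load  L4 → I/M on L4; bus (none); mem=20
  op13 P1: store L7 := 48 → I/M on L7; bus BusRdX Flush; mem=71
  op14 P0: store L7 := 3 → M/I on L7; bus BusRdX Flush; mem=48
  op15 P1: store L7 := 46 → I/M on L7; bus BusRdX Flush; mem=3
  op16 P1: load  L7 → I/M on L7; bus (none); mem=3
  op17 P0: store L7 := 22 → M/I on L7; bus BusRdX Flush; mem=46
  op18 P1: store L7 := 1 → I/M on L7; bus BusRdX Flush; mem=22
  op19 P0: store L1 := 88 → M/I on L1; bus (none); mem=30
  op20 P1: store L7 := 76 → I/M on L7; bus (none); mem=22
  op21 P0: store L7 := 70 → M/I on L7; bus BusRdX Flush; mem=76
  op22 P0: store L6 := 92 → M/I on L6; bus BusRdX; mem=30
  op23 P0: store L7 := 70 → M/I on L7; bus (none); mem=76
  op24 P1: load  L7 → O/S on L7; bus BusRd; mem=76
  op25 P0: store L7 := 59 → M/I on L7; bus BusUpgr; mem=76
  op26 P1: load  L7 → O/S on L7; bus BusRd; mem=76
  op27 P0: load  L7 → O/S on L7; bus (none); mem=76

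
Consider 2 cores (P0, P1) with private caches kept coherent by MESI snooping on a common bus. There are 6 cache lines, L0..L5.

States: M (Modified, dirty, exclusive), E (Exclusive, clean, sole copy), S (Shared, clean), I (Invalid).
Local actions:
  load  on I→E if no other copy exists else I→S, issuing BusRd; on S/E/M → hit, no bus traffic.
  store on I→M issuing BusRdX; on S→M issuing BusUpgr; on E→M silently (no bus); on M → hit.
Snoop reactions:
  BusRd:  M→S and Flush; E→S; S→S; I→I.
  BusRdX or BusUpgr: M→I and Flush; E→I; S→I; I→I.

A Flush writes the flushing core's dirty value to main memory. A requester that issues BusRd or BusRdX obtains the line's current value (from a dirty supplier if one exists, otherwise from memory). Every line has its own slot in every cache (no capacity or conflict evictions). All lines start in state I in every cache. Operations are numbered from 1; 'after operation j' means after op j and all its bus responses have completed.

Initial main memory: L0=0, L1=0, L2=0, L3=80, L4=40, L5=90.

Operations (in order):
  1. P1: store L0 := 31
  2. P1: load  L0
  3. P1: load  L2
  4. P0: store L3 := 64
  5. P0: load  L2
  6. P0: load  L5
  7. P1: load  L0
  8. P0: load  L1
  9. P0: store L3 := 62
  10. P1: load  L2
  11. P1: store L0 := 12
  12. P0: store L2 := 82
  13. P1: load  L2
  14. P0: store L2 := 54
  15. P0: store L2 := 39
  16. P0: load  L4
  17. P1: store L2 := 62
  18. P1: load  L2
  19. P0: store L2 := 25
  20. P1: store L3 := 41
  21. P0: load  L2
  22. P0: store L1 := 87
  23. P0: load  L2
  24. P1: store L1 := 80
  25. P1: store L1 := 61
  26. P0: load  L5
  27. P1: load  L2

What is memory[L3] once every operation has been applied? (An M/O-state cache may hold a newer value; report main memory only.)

[1] P1: store L0 := 31 | P0:I, P1:M(31) | bus: BusRdX
[2] P1: load  L0 | P0:I, P1:M(31) | bus: none
[3] P1: load  L2 | P0:I, P1:E(0) | bus: BusRd
[4] P0: store L3 := 64 | P0:M(64), P1:I | bus: BusRdX
[5] P0: load  L2 | P0:S(0), P1:S(0) | bus: BusRd
[6] P0: load  L5 | P0:E(90), P1:I | bus: BusRd
[7] P1: load  L0 | P0:I, P1:M(31) | bus: none
[8] P0: load  L1 | P0:E(0), P1:I | bus: BusRd
[9] P0: store L3 := 62 | P0:M(62), P1:I | bus: none
[10] P1: load  L2 | P0:S(0), P1:S(0) | bus: none
[11] P1: store L0 := 12 | P0:I, P1:M(12) | bus: none
[12] P0: store L2 := 82 | P0:M(82), P1:I | bus: BusUpgr
[13] P1: load  L2 | P0:S(82), P1:S(82) | bus: BusRd,Flush
[14] P0: store L2 := 54 | P0:M(54), P1:I | bus: BusUpgr
[15] P0: store L2 := 39 | P0:M(39), P1:I | bus: none
[16] P0: load  L4 | P0:E(40), P1:I | bus: BusRd
[17] P1: store L2 := 62 | P0:I, P1:M(62) | bus: BusRdX,Flush
[18] P1: load  L2 | P0:I, P1:M(62) | bus: none
[19] P0: store L2 := 25 | P0:M(25), P1:I | bus: BusRdX,Flush
[20] P1: store L3 := 41 | P0:I, P1:M(41) | bus: BusRdX,Flush
[21] P0: load  L2 | P0:M(25), P1:I | bus: none
[22] P0: store L1 := 87 | P0:M(87), P1:I | bus: none
[23] P0: load  L2 | P0:M(25), P1:I | bus: none
[24] P1: store L1 := 80 | P0:I, P1:M(80) | bus: BusRdX,Flush
[25] P1: store L1 := 61 | P0:I, P1:M(61) | bus: none
[26] P0: load  L5 | P0:E(90), P1:I | bus: none
[27] P1: load  L2 | P0:S(25), P1:S(25) | bus: BusRd,Flush

memory[L3] = 62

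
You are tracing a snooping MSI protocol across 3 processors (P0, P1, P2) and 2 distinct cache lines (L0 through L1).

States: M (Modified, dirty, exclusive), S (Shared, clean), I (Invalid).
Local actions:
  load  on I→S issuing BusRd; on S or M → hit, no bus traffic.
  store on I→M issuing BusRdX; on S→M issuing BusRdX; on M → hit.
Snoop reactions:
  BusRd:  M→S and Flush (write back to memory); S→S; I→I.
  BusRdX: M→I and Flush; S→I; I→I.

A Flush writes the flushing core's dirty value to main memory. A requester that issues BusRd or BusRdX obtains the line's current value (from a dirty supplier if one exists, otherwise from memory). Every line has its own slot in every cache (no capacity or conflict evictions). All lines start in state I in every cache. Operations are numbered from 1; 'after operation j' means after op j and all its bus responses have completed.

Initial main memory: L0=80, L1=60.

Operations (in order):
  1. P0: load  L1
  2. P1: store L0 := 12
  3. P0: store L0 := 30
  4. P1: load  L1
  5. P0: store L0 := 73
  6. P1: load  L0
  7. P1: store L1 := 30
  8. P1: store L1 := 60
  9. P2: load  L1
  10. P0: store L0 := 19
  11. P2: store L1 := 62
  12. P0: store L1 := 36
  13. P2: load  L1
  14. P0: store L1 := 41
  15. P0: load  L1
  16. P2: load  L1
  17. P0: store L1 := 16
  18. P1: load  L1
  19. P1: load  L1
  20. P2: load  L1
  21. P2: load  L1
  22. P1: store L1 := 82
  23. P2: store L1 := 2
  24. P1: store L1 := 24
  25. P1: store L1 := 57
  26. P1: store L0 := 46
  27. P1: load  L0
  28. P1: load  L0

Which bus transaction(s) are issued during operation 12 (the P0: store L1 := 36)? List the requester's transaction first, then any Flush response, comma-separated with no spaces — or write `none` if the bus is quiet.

bus = BusRdX,Flush

  op1 P0: load  L1 → S/I/I on L1; bus BusRd; mem=60
  op2 P1: store L0 := 12 → I/M/I on L0; bus BusRdX; mem=80
  op3 P0: store L0 := 30 → M/I/I on L0; bus BusRdX Flush; mem=12
  op4 P1: load  L1 → S/S/I on L1; bus BusRd; mem=60
  op5 P0: store L0 := 73 → M/I/I on L0; bus (none); mem=12
  op6 P1: load  L0 → S/S/I on L0; bus BusRd Flush; mem=73
  op7 P1: store L1 := 30 → I/M/I on L1; bus BusRdX; mem=60
  op8 P1: store L1 := 60 → I/M/I on L1; bus (none); mem=60
  op9 P2: load  L1 → I/S/S on L1; bus BusRd Flush; mem=60
  op10 P0: store L0 := 19 → M/I/I on L0; bus BusRdX; mem=73
  op11 P2: store L1 := 62 → I/I/M on L1; bus BusRdX; mem=60
  op12 P0: store L1 := 36 → M/I/I on L1; bus BusRdX Flush; mem=62
  op13 P2: load  L1 → S/I/S on L1; bus BusRd Flush; mem=36
  op14 P0: store L1 := 41 → M/I/I on L1; bus BusRdX; mem=36
  op15 P0: load  L1 → M/I/I on L1; bus (none); mem=36
  op16 P2: load  L1 → S/I/S on L1; bus BusRd Flush; mem=41
  op17 P0: store L1 := 16 → M/I/I on L1; bus BusRdX; mem=41
  op18 P1: load  L1 → S/S/I on L1; bus BusRd Flush; mem=16
  op19 P1: load  L1 → S/S/I on L1; bus (none); mem=16
  op20 P2: load  L1 → S/S/S on L1; bus BusRd; mem=16
  op21 P2: load  L1 → S/S/S on L1; bus (none); mem=16
  op22 P1: store L1 := 82 → I/M/I on L1; bus BusRdX; mem=16
  op23 P2: store L1 := 2 → I/I/M on L1; bus BusRdX Flush; mem=82
  op24 P1: store L1 := 24 → I/M/I on L1; bus BusRdX Flush; mem=2
  op25 P1: store L1 := 57 → I/M/I on L1; bus (none); mem=2
  op26 P1: store L0 := 46 → I/M/I on L0; bus BusRdX Flush; mem=19
  op27 P1: load  L0 → I/M/I on L0; bus (none); mem=19
  op28 P1: load  L0 → I/M/I on L0; bus (none); mem=19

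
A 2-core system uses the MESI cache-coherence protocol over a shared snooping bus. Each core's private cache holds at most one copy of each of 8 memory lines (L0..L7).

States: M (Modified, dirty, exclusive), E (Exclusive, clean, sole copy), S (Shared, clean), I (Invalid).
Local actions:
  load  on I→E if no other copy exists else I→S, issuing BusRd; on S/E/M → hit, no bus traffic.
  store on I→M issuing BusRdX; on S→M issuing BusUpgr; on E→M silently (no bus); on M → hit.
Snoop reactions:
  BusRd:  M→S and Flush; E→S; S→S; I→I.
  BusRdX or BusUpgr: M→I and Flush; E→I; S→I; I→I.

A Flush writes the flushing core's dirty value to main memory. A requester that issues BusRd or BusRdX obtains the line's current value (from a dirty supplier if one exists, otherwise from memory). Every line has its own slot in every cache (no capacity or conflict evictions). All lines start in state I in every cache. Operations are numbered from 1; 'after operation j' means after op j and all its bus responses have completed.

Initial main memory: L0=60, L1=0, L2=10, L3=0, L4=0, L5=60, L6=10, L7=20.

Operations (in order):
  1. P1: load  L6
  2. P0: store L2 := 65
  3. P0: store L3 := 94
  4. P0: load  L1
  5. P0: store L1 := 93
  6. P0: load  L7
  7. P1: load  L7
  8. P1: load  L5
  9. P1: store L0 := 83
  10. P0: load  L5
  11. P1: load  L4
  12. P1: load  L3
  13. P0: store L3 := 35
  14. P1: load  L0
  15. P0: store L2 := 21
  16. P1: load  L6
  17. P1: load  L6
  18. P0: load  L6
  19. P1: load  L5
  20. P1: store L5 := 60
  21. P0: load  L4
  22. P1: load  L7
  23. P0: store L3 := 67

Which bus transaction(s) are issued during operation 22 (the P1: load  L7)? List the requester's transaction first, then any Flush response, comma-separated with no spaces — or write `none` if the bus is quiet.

[1] P1: load  L6 | P0:I, P1:E(10) | bus: BusRd
[2] P0: store L2 := 65 | P0:M(65), P1:I | bus: BusRdX
[3] P0: store L3 := 94 | P0:M(94), P1:I | bus: BusRdX
[4] P0: load  L1 | P0:E(0), P1:I | bus: BusRd
[5] P0: store L1 := 93 | P0:M(93), P1:I | bus: none
[6] P0: load  L7 | P0:E(20), P1:I | bus: BusRd
[7] P1: load  L7 | P0:S(20), P1:S(20) | bus: BusRd
[8] P1: load  L5 | P0:I, P1:E(60) | bus: BusRd
[9] P1: store L0 := 83 | P0:I, P1:M(83) | bus: BusRdX
[10] P0: load  L5 | P0:S(60), P1:S(60) | bus: BusRd
[11] P1: load  L4 | P0:I, P1:E(0) | bus: BusRd
[12] P1: load  L3 | P0:S(94), P1:S(94) | bus: BusRd,Flush
[13] P0: store L3 := 35 | P0:M(35), P1:I | bus: BusUpgr
[14] P1: load  L0 | P0:I, P1:M(83) | bus: none
[15] P0: store L2 := 21 | P0:M(21), P1:I | bus: none
[16] P1: load  L6 | P0:I, P1:E(10) | bus: none
[17] P1: load  L6 | P0:I, P1:E(10) | bus: none
[18] P0: load  L6 | P0:S(10), P1:S(10) | bus: BusRd
[19] P1: load  L5 | P0:S(60), P1:S(60) | bus: none
[20] P1: store L5 := 60 | P0:I, P1:M(60) | bus: BusUpgr
[21] P0: load  L4 | P0:S(0), P1:S(0) | bus: BusRd
[22] P1: load  L7 | P0:S(20), P1:S(20) | bus: none
[23] P0: store L3 := 67 | P0:M(67), P1:I | bus: none

bus = none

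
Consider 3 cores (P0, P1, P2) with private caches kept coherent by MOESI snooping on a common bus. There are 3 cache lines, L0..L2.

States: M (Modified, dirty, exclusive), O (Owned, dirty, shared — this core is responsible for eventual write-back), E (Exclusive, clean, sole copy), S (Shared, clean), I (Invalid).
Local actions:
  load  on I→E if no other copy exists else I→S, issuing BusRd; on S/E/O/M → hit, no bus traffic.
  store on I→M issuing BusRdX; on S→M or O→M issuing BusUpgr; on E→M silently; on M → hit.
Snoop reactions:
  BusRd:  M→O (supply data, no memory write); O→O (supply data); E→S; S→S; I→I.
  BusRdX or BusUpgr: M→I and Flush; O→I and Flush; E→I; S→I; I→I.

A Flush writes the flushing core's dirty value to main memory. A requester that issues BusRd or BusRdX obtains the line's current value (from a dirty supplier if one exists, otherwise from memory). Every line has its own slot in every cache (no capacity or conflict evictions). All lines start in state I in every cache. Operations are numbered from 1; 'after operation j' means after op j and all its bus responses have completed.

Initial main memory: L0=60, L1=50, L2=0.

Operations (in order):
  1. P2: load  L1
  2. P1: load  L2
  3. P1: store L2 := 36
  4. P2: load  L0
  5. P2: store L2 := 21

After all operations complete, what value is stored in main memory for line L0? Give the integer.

memory[L0] = 60

[1] P2: load  L1 | P0:I, P1:I, P2:E(50) | bus: BusRd
[2] P1: load  L2 | P0:I, P1:E(0), P2:I | bus: BusRd
[3] P1: store L2 := 36 | P0:I, P1:M(36), P2:I | bus: none
[4] P2: load  L0 | P0:I, P1:I, P2:E(60) | bus: BusRd
[5] P2: store L2 := 21 | P0:I, P1:I, P2:M(21) | bus: BusRdX,Flush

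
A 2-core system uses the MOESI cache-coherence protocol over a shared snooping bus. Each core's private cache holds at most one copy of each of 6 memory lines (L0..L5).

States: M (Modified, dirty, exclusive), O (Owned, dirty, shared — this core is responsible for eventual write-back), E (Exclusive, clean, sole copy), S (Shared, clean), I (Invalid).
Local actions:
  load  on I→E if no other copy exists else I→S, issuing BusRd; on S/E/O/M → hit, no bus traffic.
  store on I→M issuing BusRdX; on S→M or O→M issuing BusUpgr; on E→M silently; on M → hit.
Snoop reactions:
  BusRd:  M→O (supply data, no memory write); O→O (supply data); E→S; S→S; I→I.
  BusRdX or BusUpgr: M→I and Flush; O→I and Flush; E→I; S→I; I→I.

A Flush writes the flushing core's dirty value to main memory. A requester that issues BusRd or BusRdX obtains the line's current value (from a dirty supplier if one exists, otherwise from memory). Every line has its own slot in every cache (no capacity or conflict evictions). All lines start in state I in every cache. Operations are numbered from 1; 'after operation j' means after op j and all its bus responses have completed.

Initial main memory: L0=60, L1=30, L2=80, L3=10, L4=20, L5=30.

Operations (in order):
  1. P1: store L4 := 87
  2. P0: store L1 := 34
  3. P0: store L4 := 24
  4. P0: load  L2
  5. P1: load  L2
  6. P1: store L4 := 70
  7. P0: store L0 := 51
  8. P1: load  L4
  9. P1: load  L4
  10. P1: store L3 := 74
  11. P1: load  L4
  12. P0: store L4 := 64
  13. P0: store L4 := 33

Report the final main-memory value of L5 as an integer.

step 1: P1: store L4 := 87  ⟶  IM  (L4)  txn=BusRdX  M[L4]=20
step 2: P0: store L1 := 34  ⟶  MI  (L1)  txn=BusRdX  M[L1]=30
step 3: P0: store L4 := 24  ⟶  MI  (L4)  txn=BusRdX+Flush  M[L4]=87
step 4: P0: load  L2  ⟶  EI  (L2)  txn=BusRd  M[L2]=80
step 5: P1: load  L2  ⟶  SS  (L2)  txn=BusRd  M[L2]=80
step 6: P1: store L4 := 70  ⟶  IM  (L4)  txn=BusRdX+Flush  M[L4]=24
step 7: P0: store L0 := 51  ⟶  MI  (L0)  txn=BusRdX  M[L0]=60
step 8: P1: load  L4  ⟶  IM  (L4)  txn=∅  M[L4]=24
step 9: P1: load  L4  ⟶  IM  (L4)  txn=∅  M[L4]=24
step 10: P1: store L3 := 74  ⟶  IM  (L3)  txn=BusRdX  M[L3]=10
step 11: P1: load  L4  ⟶  IM  (L4)  txn=∅  M[L4]=24
step 12: P0: store L4 := 64  ⟶  MI  (L4)  txn=BusRdX+Flush  M[L4]=70
step 13: P0: store L4 := 33  ⟶  MI  (L4)  txn=∅  M[L4]=70

memory[L5] = 30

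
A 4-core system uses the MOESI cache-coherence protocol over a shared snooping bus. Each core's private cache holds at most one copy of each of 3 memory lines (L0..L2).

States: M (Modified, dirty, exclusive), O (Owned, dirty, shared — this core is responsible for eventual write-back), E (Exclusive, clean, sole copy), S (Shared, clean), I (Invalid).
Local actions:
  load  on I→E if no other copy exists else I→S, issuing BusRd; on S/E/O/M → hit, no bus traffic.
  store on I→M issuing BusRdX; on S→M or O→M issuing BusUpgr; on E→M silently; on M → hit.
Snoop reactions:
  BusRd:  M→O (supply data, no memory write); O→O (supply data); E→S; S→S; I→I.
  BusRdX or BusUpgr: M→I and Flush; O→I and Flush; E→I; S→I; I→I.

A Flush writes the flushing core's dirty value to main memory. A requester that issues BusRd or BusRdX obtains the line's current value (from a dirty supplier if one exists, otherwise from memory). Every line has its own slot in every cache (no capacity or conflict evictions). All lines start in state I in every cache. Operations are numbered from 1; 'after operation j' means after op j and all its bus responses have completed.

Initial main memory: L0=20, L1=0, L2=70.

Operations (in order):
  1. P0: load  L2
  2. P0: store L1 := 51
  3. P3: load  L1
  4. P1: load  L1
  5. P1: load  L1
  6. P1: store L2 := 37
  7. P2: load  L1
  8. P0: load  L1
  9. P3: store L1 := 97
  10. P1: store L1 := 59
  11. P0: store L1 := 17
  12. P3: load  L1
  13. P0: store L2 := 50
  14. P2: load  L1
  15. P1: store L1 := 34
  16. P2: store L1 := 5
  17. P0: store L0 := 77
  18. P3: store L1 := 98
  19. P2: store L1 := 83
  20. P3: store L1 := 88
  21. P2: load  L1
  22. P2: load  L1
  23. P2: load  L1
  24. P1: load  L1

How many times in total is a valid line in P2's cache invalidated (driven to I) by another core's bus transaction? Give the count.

invalidations = 4

step 1: P0: load  L2  ⟶  EIII  (L2)  txn=BusRd  M[L2]=70
step 2: P0: store L1 := 51  ⟶  MIII  (L1)  txn=BusRdX  M[L1]=0
step 3: P3: load  L1  ⟶  OIIS  (L1)  txn=BusRd  M[L1]=0
step 4: P1: load  L1  ⟶  OSIS  (L1)  txn=BusRd  M[L1]=0
step 5: P1: load  L1  ⟶  OSIS  (L1)  txn=∅  M[L1]=0
step 6: P1: store L2 := 37  ⟶  IMII  (L2)  txn=BusRdX  M[L2]=70
step 7: P2: load  L1  ⟶  OSSS  (L1)  txn=BusRd  M[L1]=0
step 8: P0: load  L1  ⟶  OSSS  (L1)  txn=∅  M[L1]=0
step 9: P3: store L1 := 97  ⟶  IIIM  (L1)  txn=BusUpgr+Flush  M[L1]=51
step 10: P1: store L1 := 59  ⟶  IMII  (L1)  txn=BusRdX+Flush  M[L1]=97
step 11: P0: store L1 := 17  ⟶  MIII  (L1)  txn=BusRdX+Flush  M[L1]=59
step 12: P3: load  L1  ⟶  OIIS  (L1)  txn=BusRd  M[L1]=59
step 13: P0: store L2 := 50  ⟶  MIII  (L2)  txn=BusRdX+Flush  M[L2]=37
step 14: P2: load  L1  ⟶  OISS  (L1)  txn=BusRd  M[L1]=59
step 15: P1: store L1 := 34  ⟶  IMII  (L1)  txn=BusRdX+Flush  M[L1]=17
step 16: P2: store L1 := 5  ⟶  IIMI  (L1)  txn=BusRdX+Flush  M[L1]=34
step 17: P0: store L0 := 77  ⟶  MIII  (L0)  txn=BusRdX  M[L0]=20
step 18: P3: store L1 := 98  ⟶  IIIM  (L1)  txn=BusRdX+Flush  M[L1]=5
step 19: P2: store L1 := 83  ⟶  IIMI  (L1)  txn=BusRdX+Flush  M[L1]=98
step 20: P3: store L1 := 88  ⟶  IIIM  (L1)  txn=BusRdX+Flush  M[L1]=83
step 21: P2: load  L1  ⟶  IISO  (L1)  txn=BusRd  M[L1]=83
step 22: P2: load  L1  ⟶  IISO  (L1)  txn=∅  M[L1]=83
step 23: P2: load  L1  ⟶  IISO  (L1)  txn=∅  M[L1]=83
step 24: P1: load  L1  ⟶  ISSO  (L1)  txn=BusRd  M[L1]=83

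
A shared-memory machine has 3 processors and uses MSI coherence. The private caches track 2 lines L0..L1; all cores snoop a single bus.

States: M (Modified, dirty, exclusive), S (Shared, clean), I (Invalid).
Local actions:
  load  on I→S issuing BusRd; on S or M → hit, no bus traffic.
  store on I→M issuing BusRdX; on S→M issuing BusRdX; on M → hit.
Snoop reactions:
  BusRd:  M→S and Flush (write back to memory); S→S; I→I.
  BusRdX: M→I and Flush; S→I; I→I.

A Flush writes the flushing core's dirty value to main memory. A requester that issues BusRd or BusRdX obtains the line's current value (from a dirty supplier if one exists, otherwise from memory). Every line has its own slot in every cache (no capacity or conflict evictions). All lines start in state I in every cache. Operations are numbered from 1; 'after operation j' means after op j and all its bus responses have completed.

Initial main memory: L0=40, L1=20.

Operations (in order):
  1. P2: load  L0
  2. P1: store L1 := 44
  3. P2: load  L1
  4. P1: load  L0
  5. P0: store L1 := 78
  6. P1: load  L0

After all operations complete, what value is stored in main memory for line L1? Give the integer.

memory[L1] = 44

  op1 P2: load  L0 → I/I/S on L0; bus BusRd; mem=40
  op2 P1: store L1 := 44 → I/M/I on L1; bus BusRdX; mem=20
  op3 P2: load  L1 → I/S/S on L1; bus BusRd Flush; mem=44
  op4 P1: load  L0 → I/S/S on L0; bus BusRd; mem=40
  op5 P0: store L1 := 78 → M/I/I on L1; bus BusRdX; mem=44
  op6 P1: load  L0 → I/S/S on L0; bus (none); mem=40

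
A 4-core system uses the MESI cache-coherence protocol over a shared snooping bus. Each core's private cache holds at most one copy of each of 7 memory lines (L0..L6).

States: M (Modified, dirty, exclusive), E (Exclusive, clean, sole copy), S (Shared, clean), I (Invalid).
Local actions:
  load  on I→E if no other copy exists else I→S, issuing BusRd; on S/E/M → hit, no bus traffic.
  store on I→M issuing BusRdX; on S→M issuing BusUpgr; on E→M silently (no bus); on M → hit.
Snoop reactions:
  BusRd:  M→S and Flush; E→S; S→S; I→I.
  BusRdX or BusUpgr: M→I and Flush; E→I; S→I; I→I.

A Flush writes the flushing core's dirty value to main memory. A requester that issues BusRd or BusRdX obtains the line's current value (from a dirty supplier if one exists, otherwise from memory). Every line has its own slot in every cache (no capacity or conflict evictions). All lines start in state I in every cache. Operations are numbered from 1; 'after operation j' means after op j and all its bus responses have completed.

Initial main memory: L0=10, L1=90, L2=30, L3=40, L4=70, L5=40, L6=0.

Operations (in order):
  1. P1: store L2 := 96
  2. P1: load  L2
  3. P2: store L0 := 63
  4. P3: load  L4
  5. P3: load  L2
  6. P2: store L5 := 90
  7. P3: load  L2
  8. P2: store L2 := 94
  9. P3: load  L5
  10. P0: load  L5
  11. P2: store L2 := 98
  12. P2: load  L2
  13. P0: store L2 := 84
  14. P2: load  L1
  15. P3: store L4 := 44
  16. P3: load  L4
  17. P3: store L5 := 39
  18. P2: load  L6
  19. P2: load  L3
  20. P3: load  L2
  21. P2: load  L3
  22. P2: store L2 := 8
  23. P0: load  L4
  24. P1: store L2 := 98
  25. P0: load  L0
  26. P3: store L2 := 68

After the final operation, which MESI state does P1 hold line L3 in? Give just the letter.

1. P1: store L2 := 96  bus=[BusRdX]  L2: P0=I P1=M P2=I P3=I  mem[L2]=30
2. P1: load  L2  bus=[-]  L2: P0=I P1=M P2=I P3=I  mem[L2]=30
3. P2: store L0 := 63  bus=[BusRdX]  L0: P0=I P1=I P2=M P3=I  mem[L0]=10
4. P3: load  L4  bus=[BusRd]  L4: P0=I P1=I P2=I P3=E  mem[L4]=70
5. P3: load  L2  bus=[BusRd,Flush]  L2: P0=I P1=S P2=I P3=S  mem[L2]=96
6. P2: store L5 := 90  bus=[BusRdX]  L5: P0=I P1=I P2=M P3=I  mem[L5]=40
7. P3: load  L2  bus=[-]  L2: P0=I P1=S P2=I P3=S  mem[L2]=96
8. P2: store L2 := 94  bus=[BusRdX]  L2: P0=I P1=I P2=M P3=I  mem[L2]=96
9. P3: load  L5  bus=[BusRd,Flush]  L5: P0=I P1=I P2=S P3=S  mem[L5]=90
10. P0: load  L5  bus=[BusRd]  L5: P0=S P1=I P2=S P3=S  mem[L5]=90
11. P2: store L2 := 98  bus=[-]  L2: P0=I P1=I P2=M P3=I  mem[L2]=96
12. P2: load  L2  bus=[-]  L2: P0=I P1=I P2=M P3=I  mem[L2]=96
13. P0: store L2 := 84  bus=[BusRdX,Flush]  L2: P0=M P1=I P2=I P3=I  mem[L2]=98
14. P2: load  L1  bus=[BusRd]  L1: P0=I P1=I P2=E P3=I  mem[L1]=90
15. P3: store L4 := 44  bus=[-]  L4: P0=I P1=I P2=I P3=M  mem[L4]=70
16. P3: load  L4  bus=[-]  L4: P0=I P1=I P2=I P3=M  mem[L4]=70
17. P3: store L5 := 39  bus=[BusUpgr]  L5: P0=I P1=I P2=I P3=M  mem[L5]=90
18. P2: load  L6  bus=[BusRd]  L6: P0=I P1=I P2=E P3=I  mem[L6]=0
19. P2: load  L3  bus=[BusRd]  L3: P0=I P1=I P2=E P3=I  mem[L3]=40
20. P3: load  L2  bus=[BusRd,Flush]  L2: P0=S P1=I P2=I P3=S  mem[L2]=84
21. P2: load  L3  bus=[-]  L3: P0=I P1=I P2=E P3=I  mem[L3]=40
22. P2: store L2 := 8  bus=[BusRdX]  L2: P0=I P1=I P2=M P3=I  mem[L2]=84
23. P0: load  L4  bus=[BusRd,Flush]  L4: P0=S P1=I P2=I P3=S  mem[L4]=44
24. P1: store L2 := 98  bus=[BusRdX,Flush]  L2: P0=I P1=M P2=I P3=I  mem[L2]=8
25. P0: load  L0  bus=[BusRd,Flush]  L0: P0=S P1=I P2=S P3=I  mem[L0]=63
26. P3: store L2 := 68  bus=[BusRdX,Flush]  L2: P0=I P1=I P2=I P3=M  mem[L2]=98

state = I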